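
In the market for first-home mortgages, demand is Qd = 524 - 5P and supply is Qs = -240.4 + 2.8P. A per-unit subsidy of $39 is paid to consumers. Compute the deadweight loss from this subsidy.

Pre-subsidy: 524 - 5P = -240.4 + 2.8P gives P* = 98, Q* = 34.
With the rebate, buyers effectively pay Pb = Ps − 39, where Ps is the price sellers receive.
Demand in terms of Ps becomes Qd = 524 − 5(Ps − 39) = 719 - 5Ps. Setting this equal to supply: 719 - 5Ps = -240.4 + 2.8Ps, so Ps = 123.
Buyers pay Pb = 123 − 39 = 84; Q' = -240.4 + 2.8·123 = 104.
The subsidy expands output by 104 − 34 = 70 past the efficient level; on those units the gap between marginal cost and willingness to pay runs from 0 up to 39.
DWL = ½ × 39 × 70 = 1365.

Deadweight loss = $1365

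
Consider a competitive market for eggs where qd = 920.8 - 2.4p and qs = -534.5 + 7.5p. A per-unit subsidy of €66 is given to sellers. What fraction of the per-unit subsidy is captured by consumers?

Pre-subsidy: 920.8 - 2.4p = -534.5 + 7.5p gives p* = 147, q* = 568.
With the subsidy, sellers receive ps = pb + 66 for each unit, where pb is the price buyers pay.
Supply in terms of pb becomes qs = -534.5 + 7.5(pb + 66) = -39.5 + 7.5pb. Setting this equal to demand: 920.8 - 2.4pb = -39.5 + 7.5pb, so pb = 97.
Sellers receive ps = 97 + 66 = 163; q' = 920.8 − 2.4·97 = 688.
Buyers' price falls by p* − pb = 147 − 97 = 50; sellers' price rises by ps − p* = 163 − 147 = 16.
So consumers capture 50/66 = 25/33 of each unit of subsidy.

Consumer share = 25/33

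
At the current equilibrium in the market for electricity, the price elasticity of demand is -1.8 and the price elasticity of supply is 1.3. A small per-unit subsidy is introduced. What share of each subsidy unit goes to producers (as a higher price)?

For a small subsidy around the equilibrium, the benefit split depends on the relative slopes, which at a point are proportional to the elasticities.
Buyer share = εs/(εs + |εd|) = 1.3/(1.3 + 1.8) = 13/31; seller share = |εd|/(εs + |εd|) = 18/31.
So producers capture 18/31 of the subsidy.

Producer share = 18/31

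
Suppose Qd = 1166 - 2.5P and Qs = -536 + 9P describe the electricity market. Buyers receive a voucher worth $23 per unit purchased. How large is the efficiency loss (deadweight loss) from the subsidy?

Pre-subsidy: 1166 - 2.5P = -536 + 9P gives P* = 148, Q* = 796.
With the rebate, buyers effectively pay Pb = Ps − 23, where Ps is the price sellers receive.
Demand in terms of Ps becomes Qd = 1166 − 2.5(Ps − 23) = 1223.5 - 2.5Ps. Setting this equal to supply: 1223.5 - 2.5Ps = -536 + 9Ps, so Ps = 153.
Buyers pay Pb = 153 − 23 = 130; Q' = -536 + 9·153 = 841.
The subsidy expands output by 841 − 796 = 45 past the efficient level; on those units the gap between marginal cost and willingness to pay runs from 0 up to 23.
DWL = ½ × 23 × 45 = 517.5.

Deadweight loss = $517.5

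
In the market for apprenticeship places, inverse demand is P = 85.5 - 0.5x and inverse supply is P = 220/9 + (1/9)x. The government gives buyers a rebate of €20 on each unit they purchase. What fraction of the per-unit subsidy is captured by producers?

Pre-subsidy: 85.5 - 0.5x = 220/9 + (1/9)x gives x* = 1099/11 and P* = 391/11.
With the rebate, buyers effectively pay Pb = Ps − 20, where Ps is the price sellers receive.
On the curves, Pb = 85.5 - 0.5x and Ps = 220/9 + (1/9)x; the wedge Ps − Pb = 20 gives 220/9 + (1/9)x − (85.5 - 0.5x) = 20, so x' = 1459/11.
Then Pb = 85.5 − 0.5·(1459/11) = 211/11 and Ps = 220/9 + (1/9)·(1459/11) = 431/11.
Buyers' price falls by P* − Pb = 391/11 − 211/11 = 180/11; sellers' price rises by Ps − P* = 431/11 − 391/11 = 40/11.
So producers capture (40/11)/20 = 2/11 of each unit of subsidy.

Producer share = 2/11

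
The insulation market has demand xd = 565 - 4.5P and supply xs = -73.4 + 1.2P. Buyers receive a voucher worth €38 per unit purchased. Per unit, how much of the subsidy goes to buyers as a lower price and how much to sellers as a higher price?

Buyers gain €8 per unit; sellers gain €30 per unit

Pre-subsidy: 565 - 4.5P = -73.4 + 1.2P gives P* = 112, x* = 61.
With the rebate, buyers effectively pay Pb = Ps − 38, where Ps is the price sellers receive.
Demand in terms of Ps becomes xd = 565 − 4.5(Ps − 38) = 736 - 4.5Ps. Setting this equal to supply: 736 - 4.5Ps = -73.4 + 1.2Ps, so Ps = 142.
Buyers pay Pb = 142 − 38 = 104; x' = -73.4 + 1.2·142 = 97.
Buyers' price falls by P* − Pb = 112 − 104 = 8; sellers' price rises by Ps − P* = 142 − 112 = 30.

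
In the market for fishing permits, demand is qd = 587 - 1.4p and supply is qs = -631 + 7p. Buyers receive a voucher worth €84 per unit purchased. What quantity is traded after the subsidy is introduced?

q' = 482

Pre-subsidy: 587 - 1.4p = -631 + 7p gives p* = 145, q* = 384.
With the rebate, buyers effectively pay pb = ps − 84, where ps is the price sellers receive.
Demand in terms of ps becomes qd = 587 − 1.4(ps − 84) = 704.6 - 1.4ps. Setting this equal to supply: 704.6 - 1.4ps = -631 + 7ps, so ps = 159.
Buyers pay pb = 159 − 84 = 75; q' = -631 + 7·159 = 482.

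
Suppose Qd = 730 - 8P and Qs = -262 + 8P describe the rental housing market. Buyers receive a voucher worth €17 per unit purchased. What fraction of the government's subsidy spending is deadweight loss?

Pre-subsidy: 730 - 8P = -262 + 8P gives P* = 62, Q* = 234.
With the rebate, buyers effectively pay Pb = Ps − 17, where Ps is the price sellers receive.
Demand in terms of Ps becomes Qd = 730 − 8(Ps − 17) = 866 - 8Ps. Setting this equal to supply: 866 - 8Ps = -262 + 8Ps, so Ps = 70.5.
Buyers pay Pb = 70.5 − 17 = 53.5; Q' = -262 + 8·70.5 = 302.
ΔCS = ½(234 + 302)(62 − 53.5) = 2278; ΔPS = ½(234 + 302)(70.5 − 62) = 2278.
Government spending = 17 × 302 = 5134.
DWL = ½ × 17 × (302 − 234) = 578; fraction = 578 / 5134 = 17/151.

DWL / government spending = 17/151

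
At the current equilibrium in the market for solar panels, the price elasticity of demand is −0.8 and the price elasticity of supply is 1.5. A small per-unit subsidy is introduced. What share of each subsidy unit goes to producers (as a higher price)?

For a small subsidy around the equilibrium, the benefit split depends on the relative slopes, which at a point are proportional to the elasticities.
Buyer share = εs/(εs + |εd|) = 1.5/(1.5 + 0.8) = 15/23; seller share = |εd|/(εs + |εd|) = 8/23.
So producers capture 8/23 of the subsidy.

Producer share = 8/23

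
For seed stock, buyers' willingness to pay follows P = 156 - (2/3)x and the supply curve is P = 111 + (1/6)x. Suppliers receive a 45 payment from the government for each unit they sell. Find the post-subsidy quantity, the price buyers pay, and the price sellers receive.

x' = 108; buyers pay 84; sellers receive 129

Pre-subsidy: 156 - (2/3)x = 111 + (1/6)x gives x* = 54 and P* = 120.
With the subsidy, sellers receive Ps = Pb + 45 for each unit, where Pb is the price buyers pay.
On the curves, Pb = 156 - (2/3)x and Ps = 111 + (1/6)x; the wedge Ps − Pb = 45 gives 111 + (1/6)x − (156 - (2/3)x) = 45, so x' = 108.
Then Pb = 156 − (2/3)·108 = 84 and Ps = 111 + (1/6)·108 = 129.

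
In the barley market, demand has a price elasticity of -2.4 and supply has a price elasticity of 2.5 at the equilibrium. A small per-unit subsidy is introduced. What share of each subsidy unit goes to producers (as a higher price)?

Producer share = 24/49

For a small subsidy around the equilibrium, the benefit split depends on the relative slopes, which at a point are proportional to the elasticities.
Buyer share = εs/(εs + |εd|) = 2.5/(2.5 + 2.4) = 25/49; seller share = |εd|/(εs + |εd|) = 24/49.
So producers capture 24/49 of the subsidy.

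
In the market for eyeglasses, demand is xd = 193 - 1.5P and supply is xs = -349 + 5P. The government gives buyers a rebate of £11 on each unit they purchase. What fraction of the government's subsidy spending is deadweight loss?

Pre-subsidy: 193 - 1.5P = -349 + 5P gives P* = 1084/13, x* = 883/13.
With the rebate, buyers effectively pay Pb = Ps − 11, where Ps is the price sellers receive.
Demand in terms of Ps becomes xd = 193 − 1.5(Ps − 11) = 209.5 - 1.5Ps. Setting this equal to supply: 209.5 - 1.5Ps = -349 + 5Ps, so Ps = 1117/13.
Buyers pay Pb = 1117/13 − 11 = 974/13; x' = -349 + 5·(1117/13) = 1048/13.
ΔCS = ½(883/13 + 1048/13)(1084/13 − 974/13) = 106205/169; ΔPS = ½(883/13 + 1048/13)(1117/13 − 1084/13) = 63723/338.
Government spending = 11 × 1048/13 = 11528/13.
DWL = ½ × 11 × (1048/13 − 883/13) = 1815/26; fraction = (1815/26) / (11528/13) = 165/2096.

DWL / government spending = 165/2096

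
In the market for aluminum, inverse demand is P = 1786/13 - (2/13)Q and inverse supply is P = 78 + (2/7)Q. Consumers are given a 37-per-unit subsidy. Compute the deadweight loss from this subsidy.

Deadweight loss = 1557.2375

Pre-subsidy: 1786/13 - (2/13)Q = 78 + (2/7)Q gives Q* = 135.1 and P* = 116.6.
With the rebate, buyers effectively pay Pb = Ps − 37, where Ps is the price sellers receive.
On the curves, Pb = 1786/13 - (2/13)Q and Ps = 78 + (2/7)Q; the wedge Ps − Pb = 37 gives 78 + (2/7)Q − (1786/13 - (2/13)Q) = 37, so Q' = 219.275.
Then Pb = 1786/13 − (2/13)·219.275 = 103.65 and Ps = 78 + (2/7)·219.275 = 140.65.
The subsidy expands output by 219.275 − 135.1 = 84.175 past the efficient level; on those units the gap between marginal cost and willingness to pay runs from 0 up to 37.
DWL = ½ × 37 × 84.175 = 1557.2375.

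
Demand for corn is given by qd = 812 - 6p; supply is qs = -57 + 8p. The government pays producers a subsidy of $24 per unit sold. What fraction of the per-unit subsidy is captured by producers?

Pre-subsidy: 812 - 6p = -57 + 8p gives p* = 869/14, q* = 3077/7.
With the subsidy, sellers receive ps = pb + 24 for each unit, where pb is the price buyers pay.
Supply in terms of pb becomes qs = -57 + 8(pb + 24) = 135 + 8pb. Setting this equal to demand: 812 - 6pb = 135 + 8pb, so pb = 677/14.
Sellers receive ps = 677/14 + 24 = 1013/14; q' = 812 − 6·(677/14) = 3653/7.
Buyers' price falls by p* − pb = 869/14 − 677/14 = 96/7; sellers' price rises by ps − p* = 1013/14 − 869/14 = 72/7.
So producers capture (72/7)/24 = 3/7 of each unit of subsidy.

Producer share = 3/7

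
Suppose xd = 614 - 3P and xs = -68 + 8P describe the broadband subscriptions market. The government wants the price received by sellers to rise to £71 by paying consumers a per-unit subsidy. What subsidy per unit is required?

Required subsidy s = £33 per unit

At a seller price of 71, quantity supplied is -68 + 8·71 = 500.
Buyers absorb 500 only when they pay Pb with 614 − 3·Pb = 500, i.e. Pb = 38.
s = Ps − Pb = 71 − 38 = 33.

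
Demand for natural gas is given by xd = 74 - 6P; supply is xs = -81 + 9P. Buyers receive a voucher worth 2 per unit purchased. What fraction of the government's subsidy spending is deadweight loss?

DWL / government spending = 0.1875

Pre-subsidy: 74 - 6P = -81 + 9P gives P* = 31/3, x* = 12.
With the rebate, buyers effectively pay Pb = Ps − 2, where Ps is the price sellers receive.
Demand in terms of Ps becomes xd = 74 − 6(Ps − 2) = 86 - 6Ps. Setting this equal to supply: 86 - 6Ps = -81 + 9Ps, so Ps = 167/15.
Buyers pay Pb = 167/15 − 2 = 137/15; x' = -81 + 9·(167/15) = 19.2.
ΔCS = ½(12 + 19.2)(31/3 − 137/15) = 18.72; ΔPS = ½(12 + 19.2)(167/15 − 31/3) = 12.48.
Government spending = 2 × 19.2 = 38.4.
DWL = ½ × 2 × (19.2 − 12) = 7.2; fraction = 7.2 / 38.4 = 0.1875.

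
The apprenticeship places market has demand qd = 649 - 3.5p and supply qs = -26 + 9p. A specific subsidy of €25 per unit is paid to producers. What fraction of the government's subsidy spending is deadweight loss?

Pre-subsidy: 649 - 3.5p = -26 + 9p gives p* = 54, q* = 460.
With the subsidy, sellers receive ps = pb + 25 for each unit, where pb is the price buyers pay.
Supply in terms of pb becomes qs = -26 + 9(pb + 25) = 199 + 9pb. Setting this equal to demand: 649 - 3.5pb = 199 + 9pb, so pb = 36.
Sellers receive ps = 36 + 25 = 61; q' = 649 − 3.5·36 = 523.
ΔCS = ½(460 + 523)(54 − 36) = 8847; ΔPS = ½(460 + 523)(61 − 54) = 3440.5.
Government spending = 25 × 523 = 13075.
DWL = ½ × 25 × (523 − 460) = 787.5; fraction = 787.5 / 13075 = 63/1046.

DWL / government spending = 63/1046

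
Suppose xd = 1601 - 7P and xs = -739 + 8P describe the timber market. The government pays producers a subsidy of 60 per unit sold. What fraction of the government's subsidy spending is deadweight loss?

Pre-subsidy: 1601 - 7P = -739 + 8P gives P* = 156, x* = 509.
With the subsidy, sellers receive Ps = Pb + 60 for each unit, where Pb is the price buyers pay.
Supply in terms of Pb becomes xs = -739 + 8(Pb + 60) = -259 + 8Pb. Setting this equal to demand: 1601 - 7Pb = -259 + 8Pb, so Pb = 124.
Sellers receive Ps = 124 + 60 = 184; x' = 1601 − 7·124 = 733.
ΔCS = ½(509 + 733)(156 − 124) = 19872; ΔPS = ½(509 + 733)(184 − 156) = 17388.
Government spending = 60 × 733 = 43980.
DWL = ½ × 60 × (733 − 509) = 6720; fraction = 6720 / 43980 = 112/733.

DWL / government spending = 112/733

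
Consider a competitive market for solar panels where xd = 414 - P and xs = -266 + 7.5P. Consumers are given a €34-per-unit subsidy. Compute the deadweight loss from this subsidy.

Pre-subsidy: 414 - P = -266 + 7.5P gives P* = 80, x* = 334.
With the rebate, buyers effectively pay Pb = Ps − 34, where Ps is the price sellers receive.
Demand in terms of Ps becomes xd = 414 − 1(Ps − 34) = 448 - Ps. Setting this equal to supply: 448 - Ps = -266 + 7.5Ps, so Ps = 84.
Buyers pay Pb = 84 − 34 = 50; x' = -266 + 7.5·84 = 364.
The subsidy expands output by 364 − 334 = 30 past the efficient level; on those units the gap between marginal cost and willingness to pay runs from 0 up to 34.
DWL = ½ × 34 × 30 = 510.

Deadweight loss = €510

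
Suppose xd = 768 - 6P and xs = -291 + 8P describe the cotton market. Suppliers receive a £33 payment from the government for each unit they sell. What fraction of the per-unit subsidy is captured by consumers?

Pre-subsidy: 768 - 6P = -291 + 8P gives P* = 1059/14, x* = 2199/7.
With the subsidy, sellers receive Ps = Pb + 33 for each unit, where Pb is the price buyers pay.
Supply in terms of Pb becomes xs = -291 + 8(Pb + 33) = -27 + 8Pb. Setting this equal to demand: 768 - 6Pb = -27 + 8Pb, so Pb = 795/14.
Sellers receive Ps = 795/14 + 33 = 1257/14; x' = 768 − 6·(795/14) = 2991/7.
Buyers' price falls by P* − Pb = 1059/14 − 795/14 = 132/7; sellers' price rises by Ps − P* = 1257/14 − 1059/14 = 99/7.
So consumers capture (132/7)/33 = 4/7 of each unit of subsidy.

Consumer share = 4/7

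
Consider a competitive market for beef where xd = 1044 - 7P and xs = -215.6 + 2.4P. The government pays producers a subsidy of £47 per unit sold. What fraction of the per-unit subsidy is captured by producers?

Producer share = 35/47

Pre-subsidy: 1044 - 7P = -215.6 + 2.4P gives P* = 134, x* = 106.
With the subsidy, sellers receive Ps = Pb + 47 for each unit, where Pb is the price buyers pay.
Supply in terms of Pb becomes xs = -215.6 + 2.4(Pb + 47) = -102.8 + 2.4Pb. Setting this equal to demand: 1044 - 7Pb = -102.8 + 2.4Pb, so Pb = 122.
Sellers receive Ps = 122 + 47 = 169; x' = 1044 − 7·122 = 190.
Buyers' price falls by P* − Pb = 134 − 122 = 12; sellers' price rises by Ps − P* = 169 − 134 = 35.
So producers capture 35/47 = 35/47 of each unit of subsidy.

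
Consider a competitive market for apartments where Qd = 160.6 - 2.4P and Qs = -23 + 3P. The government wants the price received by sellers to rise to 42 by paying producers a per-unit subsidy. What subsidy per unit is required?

At a seller price of 42, quantity supplied is -23 + 3·42 = 103.
Buyers absorb 103 only when they pay Pb with 160.6 − 2.4·Pb = 103, i.e. Pb = 24.
s = Ps − Pb = 42 − 24 = 18.

Required subsidy s = 18 per unit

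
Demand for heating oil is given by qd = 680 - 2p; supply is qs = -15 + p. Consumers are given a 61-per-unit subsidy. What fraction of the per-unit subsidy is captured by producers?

Producer share = 2/3

Pre-subsidy: 680 - 2p = -15 + p gives p* = 695/3, q* = 650/3.
With the rebate, buyers effectively pay pb = ps − 61, where ps is the price sellers receive.
Demand in terms of ps becomes qd = 680 − 2(ps − 61) = 802 - 2ps. Setting this equal to supply: 802 - 2ps = -15 + ps, so ps = 817/3.
Buyers pay pb = 817/3 − 61 = 634/3; q' = -15 + 1·(817/3) = 772/3.
Buyers' price falls by p* − pb = 695/3 − 634/3 = 61/3; sellers' price rises by ps − p* = 817/3 − 695/3 = 122/3.
So producers capture (122/3)/61 = 2/3 of each unit of subsidy.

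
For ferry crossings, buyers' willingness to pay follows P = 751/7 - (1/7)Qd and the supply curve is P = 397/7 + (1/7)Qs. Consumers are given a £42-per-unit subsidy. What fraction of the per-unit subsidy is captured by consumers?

Consumer share = 0.5

Pre-subsidy: 751/7 - (1/7)Q = 397/7 + (1/7)Q gives Q* = 177 and P* = 82.
With the rebate, buyers effectively pay Pb = Ps − 42, where Ps is the price sellers receive.
On the curves, Pb = 751/7 - (1/7)Q and Ps = 397/7 + (1/7)Q; the wedge Ps − Pb = 42 gives 397/7 + (1/7)Q − (751/7 - (1/7)Q) = 42, so Q' = 324.
Then Pb = 751/7 − (1/7)·324 = 61 and Ps = 397/7 + (1/7)·324 = 103.
Buyers' price falls by P* − Pb = 82 − 61 = 21; sellers' price rises by Ps − P* = 103 − 82 = 21.
So consumers capture 21/42 = 0.5 of each unit of subsidy.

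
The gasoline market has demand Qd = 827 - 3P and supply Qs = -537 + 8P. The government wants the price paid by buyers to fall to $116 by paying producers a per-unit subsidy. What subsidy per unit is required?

Required subsidy s = $11 per unit

At a buyer price of 116, quantity demanded is 827 − 3·116 = 479.
Sellers supply 479 only when they receive Ps with -537 + 8·Ps = 479, i.e. Ps = 127.
s = Ps − Pb = 127 − 116 = 11.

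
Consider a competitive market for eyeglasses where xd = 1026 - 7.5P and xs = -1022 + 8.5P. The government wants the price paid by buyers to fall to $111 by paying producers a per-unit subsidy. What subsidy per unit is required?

Required subsidy s = $32 per unit

At a buyer price of 111, quantity demanded is 1026 − 7.5·111 = 193.5.
Sellers supply 193.5 only when they receive Ps with -1022 + 8.5·Ps = 193.5, i.e. Ps = 143.
s = Ps − Pb = 143 − 111 = 32.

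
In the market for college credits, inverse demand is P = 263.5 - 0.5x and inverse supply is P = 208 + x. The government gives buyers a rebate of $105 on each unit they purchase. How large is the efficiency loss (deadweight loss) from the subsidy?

Deadweight loss = $3675

Pre-subsidy: 263.5 - 0.5x = 208 + x gives x* = 37 and P* = 245.
With the rebate, buyers effectively pay Pb = Ps − 105, where Ps is the price sellers receive.
On the curves, Pb = 263.5 - 0.5x and Ps = 208 + x; the wedge Ps − Pb = 105 gives 208 + x − (263.5 - 0.5x) = 105, so x' = 107.
Then Pb = 263.5 − 0.5·107 = 210 and Ps = 208 + 1·107 = 315.
The subsidy expands output by 107 − 37 = 70 past the efficient level; on those units the gap between marginal cost and willingness to pay runs from 0 up to 105.
DWL = ½ × 105 × 70 = 3675.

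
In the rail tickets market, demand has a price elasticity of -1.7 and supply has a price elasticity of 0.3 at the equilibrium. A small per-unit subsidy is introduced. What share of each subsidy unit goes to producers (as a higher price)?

For a small subsidy around the equilibrium, the benefit split depends on the relative slopes, which at a point are proportional to the elasticities.
Buyer share = εs/(εs + |εd|) = 0.3/(0.3 + 1.7) = 0.15; seller share = |εd|/(εs + |εd|) = 0.85.
So producers capture 0.85 of the subsidy.

Producer share = 0.85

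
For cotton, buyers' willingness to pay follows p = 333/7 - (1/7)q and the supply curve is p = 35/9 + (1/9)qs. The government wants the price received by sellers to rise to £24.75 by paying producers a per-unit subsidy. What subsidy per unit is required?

Required subsidy s = £4 per unit

At a seller price of 24.75, quantity supplied is -35 + 9·24.75 = 187.75.
Buyers absorb 187.75 only when they pay pb = 333/7 − (1/7)·187.75 = 20.75.
s = ps − pb = 24.75 − 20.75 = 4.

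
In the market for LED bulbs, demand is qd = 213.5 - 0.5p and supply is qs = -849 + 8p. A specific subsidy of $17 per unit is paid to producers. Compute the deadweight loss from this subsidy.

Pre-subsidy: 213.5 - 0.5p = -849 + 8p gives p* = 125, q* = 151.
With the subsidy, sellers receive ps = pb + 17 for each unit, where pb is the price buyers pay.
Supply in terms of pb becomes qs = -849 + 8(pb + 17) = -713 + 8pb. Setting this equal to demand: 213.5 - 0.5pb = -713 + 8pb, so pb = 109.
Sellers receive ps = 109 + 17 = 126; q' = 213.5 − 0.5·109 = 159.
The subsidy expands output by 159 − 151 = 8 past the efficient level; on those units the gap between marginal cost and willingness to pay runs from 0 up to 17.
DWL = ½ × 17 × 8 = 68.

Deadweight loss = $68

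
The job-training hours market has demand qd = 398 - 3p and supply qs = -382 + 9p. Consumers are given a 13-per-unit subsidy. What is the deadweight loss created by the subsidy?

Pre-subsidy: 398 - 3p = -382 + 9p gives p* = 65, q* = 203.
With the rebate, buyers effectively pay pb = ps − 13, where ps is the price sellers receive.
Demand in terms of ps becomes qd = 398 − 3(ps − 13) = 437 - 3ps. Setting this equal to supply: 437 - 3ps = -382 + 9ps, so ps = 68.25.
Buyers pay pb = 68.25 − 13 = 55.25; q' = -382 + 9·68.25 = 232.25.
The subsidy expands output by 232.25 − 203 = 29.25 past the efficient level; on those units the gap between marginal cost and willingness to pay runs from 0 up to 13.
DWL = ½ × 13 × 29.25 = 190.125.

Deadweight loss = 190.125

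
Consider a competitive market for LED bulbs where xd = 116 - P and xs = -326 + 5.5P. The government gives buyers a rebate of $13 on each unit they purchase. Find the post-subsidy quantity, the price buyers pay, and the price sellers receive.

Pre-subsidy: 116 - P = -326 + 5.5P gives P* = 68, x* = 48.
With the rebate, buyers effectively pay Pb = Ps − 13, where Ps is the price sellers receive.
Demand in terms of Ps becomes xd = 116 − 1(Ps − 13) = 129 - Ps. Setting this equal to supply: 129 - Ps = -326 + 5.5Ps, so Ps = 70.
Buyers pay Pb = 70 − 13 = 57; x' = -326 + 5.5·70 = 59.

x' = 59; buyers pay $57; sellers receive $70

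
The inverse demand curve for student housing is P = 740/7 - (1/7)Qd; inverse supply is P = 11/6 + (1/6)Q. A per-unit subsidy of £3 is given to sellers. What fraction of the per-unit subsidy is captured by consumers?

Pre-subsidy: 740/7 - (1/7)Q = 11/6 + (1/6)Q gives Q* = 4363/13 and P* = 751/13.
With the subsidy, sellers receive Ps = Pb + 3 for each unit, where Pb is the price buyers pay.
On the curves, Pb = 740/7 - (1/7)Q and Ps = 11/6 + (1/6)Q; the wedge Ps − Pb = 3 gives 11/6 + (1/6)Q − (740/7 - (1/7)Q) = 3, so Q' = 4489/13.
Then Pb = 740/7 − (1/7)·(4489/13) = 733/13 and Ps = 11/6 + (1/6)·(4489/13) = 772/13.
Buyers' price falls by P* − Pb = 751/13 − 733/13 = 18/13; sellers' price rises by Ps − P* = 772/13 − 751/13 = 21/13.
So consumers capture (18/13)/3 = 6/13 of each unit of subsidy.

Consumer share = 6/13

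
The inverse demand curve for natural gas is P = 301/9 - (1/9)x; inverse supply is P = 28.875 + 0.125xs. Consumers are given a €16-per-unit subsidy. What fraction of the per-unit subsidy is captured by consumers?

Pre-subsidy: 301/9 - (1/9)x = 28.875 + 0.125x gives x* = 329/17 and P* = 532/17.
With the rebate, buyers effectively pay Pb = Ps − 16, where Ps is the price sellers receive.
On the curves, Pb = 301/9 - (1/9)x and Ps = 28.875 + 0.125x; the wedge Ps − Pb = 16 gives 28.875 + 0.125x − (301/9 - (1/9)x) = 16, so x' = 1481/17.
Then Pb = 301/9 − (1/9)·(1481/17) = 404/17 and Ps = 28.875 + 0.125·(1481/17) = 676/17.
Buyers' price falls by P* − Pb = 532/17 − 404/17 = 128/17; sellers' price rises by Ps − P* = 676/17 − 532/17 = 144/17.
So consumers capture (128/17)/16 = 8/17 of each unit of subsidy.

Consumer share = 8/17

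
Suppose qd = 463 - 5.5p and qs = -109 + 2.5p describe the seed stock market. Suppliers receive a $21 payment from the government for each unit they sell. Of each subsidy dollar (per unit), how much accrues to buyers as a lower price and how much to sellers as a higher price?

Buyers gain $6.5625 per unit; sellers gain $14.4375 per unit

Pre-subsidy: 463 - 5.5p = -109 + 2.5p gives p* = 71.5, q* = 69.75.
With the subsidy, sellers receive ps = pb + 21 for each unit, where pb is the price buyers pay.
Supply in terms of pb becomes qs = -109 + 2.5(pb + 21) = -56.5 + 2.5pb. Setting this equal to demand: 463 - 5.5pb = -56.5 + 2.5pb, so pb = 64.9375.
Sellers receive ps = 64.9375 + 21 = 85.9375; q' = 463 − 5.5·64.9375 = 105.84375.
Buyers' price falls by p* − pb = 71.5 − 64.9375 = 6.5625; sellers' price rises by ps − p* = 85.9375 − 71.5 = 14.4375.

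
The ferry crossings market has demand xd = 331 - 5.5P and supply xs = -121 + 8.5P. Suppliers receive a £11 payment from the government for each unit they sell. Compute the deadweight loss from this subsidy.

Pre-subsidy: 331 - 5.5P = -121 + 8.5P gives P* = 226/7, x* = 1074/7.
With the subsidy, sellers receive Ps = Pb + 11 for each unit, where Pb is the price buyers pay.
Supply in terms of Pb becomes xs = -121 + 8.5(Pb + 11) = -27.5 + 8.5Pb. Setting this equal to demand: 331 - 5.5Pb = -27.5 + 8.5Pb, so Pb = 717/28.
Sellers receive Ps = 717/28 + 11 = 1025/28; x' = 331 − 5.5·(717/28) = 10649/56.
The subsidy expands output by 10649/56 − 1074/7 = 2057/56 past the efficient level; on those units the gap between marginal cost and willingness to pay runs from 0 up to 11.
DWL = ½ × 11 × 2057/56 = 22627/112.

Deadweight loss = 22627/112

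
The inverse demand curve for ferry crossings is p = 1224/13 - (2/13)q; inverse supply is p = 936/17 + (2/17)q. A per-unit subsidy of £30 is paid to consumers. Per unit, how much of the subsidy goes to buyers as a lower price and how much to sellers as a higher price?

Pre-subsidy: 1224/13 - (2/13)q = 936/17 + (2/17)q gives q* = 144 and p* = 72.
With the rebate, buyers effectively pay pb = ps − 30, where ps is the price sellers receive.
On the curves, pb = 1224/13 - (2/13)q and ps = 936/17 + (2/17)q; the wedge ps − pb = 30 gives 936/17 + (2/17)q − (1224/13 - (2/13)q) = 30, so q' = 254.5.
Then pb = 1224/13 − (2/13)·254.5 = 55 and ps = 936/17 + (2/17)·254.5 = 85.
Buyers' price falls by p* − pb = 72 − 55 = 17; sellers' price rises by ps − p* = 85 − 72 = 13.

Buyers gain £17 per unit; sellers gain £13 per unit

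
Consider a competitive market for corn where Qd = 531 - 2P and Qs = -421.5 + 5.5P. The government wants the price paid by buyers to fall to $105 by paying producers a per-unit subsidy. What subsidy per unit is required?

At a buyer price of 105, quantity demanded is 531 − 2·105 = 321.
Sellers supply 321 only when they receive Ps with -421.5 + 5.5·Ps = 321, i.e. Ps = 135.
s = Ps − Pb = 135 − 105 = 30.

Required subsidy s = $30 per unit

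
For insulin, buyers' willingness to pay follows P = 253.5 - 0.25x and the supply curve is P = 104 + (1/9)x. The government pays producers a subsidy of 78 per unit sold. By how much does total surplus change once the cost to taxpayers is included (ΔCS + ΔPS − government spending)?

Net change in total surplus = -8424

Pre-subsidy: 253.5 - 0.25x = 104 + (1/9)x gives x* = 414 and P* = 150.
With the subsidy, sellers receive Ps = Pb + 78 for each unit, where Pb is the price buyers pay.
On the curves, Pb = 253.5 - 0.25x and Ps = 104 + (1/9)x; the wedge Ps − Pb = 78 gives 104 + (1/9)x − (253.5 - 0.25x) = 78, so x' = 630.
Then Pb = 253.5 − 0.25·630 = 96 and Ps = 104 + (1/9)·630 = 174.
ΔCS = ½(414 + 630)(150 − 96) = 28188; ΔPS = ½(414 + 630)(174 − 150) = 12528.
Government spending = 78 × 630 = 49140.
Net change = 28188 + 12528 − 49140 = -8424. The loss equals the DWL triangle ½·78·216.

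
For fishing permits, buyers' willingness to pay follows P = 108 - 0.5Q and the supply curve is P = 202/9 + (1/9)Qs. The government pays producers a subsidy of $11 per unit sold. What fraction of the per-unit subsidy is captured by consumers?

Pre-subsidy: 108 - 0.5Q = 202/9 + (1/9)Q gives Q* = 140 and P* = 38.
With the subsidy, sellers receive Ps = Pb + 11 for each unit, where Pb is the price buyers pay.
On the curves, Pb = 108 - 0.5Q and Ps = 202/9 + (1/9)Q; the wedge Ps − Pb = 11 gives 202/9 + (1/9)Q − (108 - 0.5Q) = 11, so Q' = 158.
Then Pb = 108 − 0.5·158 = 29 and Ps = 202/9 + (1/9)·158 = 40.
Buyers' price falls by P* − Pb = 38 − 29 = 9; sellers' price rises by Ps − P* = 40 − 38 = 2.
So consumers capture 9/11 = 9/11 of each unit of subsidy.

Consumer share = 9/11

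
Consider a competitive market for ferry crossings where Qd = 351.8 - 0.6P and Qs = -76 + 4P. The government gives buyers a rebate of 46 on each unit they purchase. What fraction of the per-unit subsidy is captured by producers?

Pre-subsidy: 351.8 - 0.6P = -76 + 4P gives P* = 93, Q* = 296.
With the rebate, buyers effectively pay Pb = Ps − 46, where Ps is the price sellers receive.
Demand in terms of Ps becomes Qd = 351.8 − 0.6(Ps − 46) = 379.4 - 0.6Ps. Setting this equal to supply: 379.4 - 0.6Ps = -76 + 4Ps, so Ps = 99.
Buyers pay Pb = 99 − 46 = 53; Q' = -76 + 4·99 = 320.
Buyers' price falls by P* − Pb = 93 − 53 = 40; sellers' price rises by Ps − P* = 99 − 93 = 6.
So producers capture 6/46 = 3/23 of each unit of subsidy.

Producer share = 3/23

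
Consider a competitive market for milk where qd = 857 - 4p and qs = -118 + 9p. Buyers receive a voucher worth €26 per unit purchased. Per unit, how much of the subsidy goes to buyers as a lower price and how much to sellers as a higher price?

Pre-subsidy: 857 - 4p = -118 + 9p gives p* = 75, q* = 557.
With the rebate, buyers effectively pay pb = ps − 26, where ps is the price sellers receive.
Demand in terms of ps becomes qd = 857 − 4(ps − 26) = 961 - 4ps. Setting this equal to supply: 961 - 4ps = -118 + 9ps, so ps = 83.
Buyers pay pb = 83 − 26 = 57; q' = -118 + 9·83 = 629.
Buyers' price falls by p* − pb = 75 − 57 = 18; sellers' price rises by ps − p* = 83 − 75 = 8.

Buyers gain €18 per unit; sellers gain €8 per unit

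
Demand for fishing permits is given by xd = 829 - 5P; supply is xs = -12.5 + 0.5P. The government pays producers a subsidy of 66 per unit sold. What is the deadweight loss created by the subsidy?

Pre-subsidy: 829 - 5P = -12.5 + 0.5P gives P* = 153, x* = 64.
With the subsidy, sellers receive Ps = Pb + 66 for each unit, where Pb is the price buyers pay.
Supply in terms of Pb becomes xs = -12.5 + 0.5(Pb + 66) = 20.5 + 0.5Pb. Setting this equal to demand: 829 - 5Pb = 20.5 + 0.5Pb, so Pb = 147.
Sellers receive Ps = 147 + 66 = 213; x' = 829 − 5·147 = 94.
The subsidy expands output by 94 − 64 = 30 past the efficient level; on those units the gap between marginal cost and willingness to pay runs from 0 up to 66.
DWL = ½ × 66 × 30 = 990.

Deadweight loss = 990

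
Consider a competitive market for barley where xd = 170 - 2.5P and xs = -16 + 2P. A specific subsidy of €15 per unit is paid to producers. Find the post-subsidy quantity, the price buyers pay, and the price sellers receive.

x' = 250/3; buyers pay 104/3; sellers receive 149/3

Pre-subsidy: 170 - 2.5P = -16 + 2P gives P* = 124/3, x* = 200/3.
With the subsidy, sellers receive Ps = Pb + 15 for each unit, where Pb is the price buyers pay.
Supply in terms of Pb becomes xs = -16 + 2(Pb + 15) = 14 + 2Pb. Setting this equal to demand: 170 - 2.5Pb = 14 + 2Pb, so Pb = 104/3.
Sellers receive Ps = 104/3 + 15 = 149/3; x' = 170 − 2.5·(104/3) = 250/3.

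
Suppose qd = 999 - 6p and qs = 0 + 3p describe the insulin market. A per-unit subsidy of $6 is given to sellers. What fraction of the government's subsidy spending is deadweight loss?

DWL / government spending = 2/115

Pre-subsidy: 999 - 6p = 0 + 3p gives p* = 111, q* = 333.
With the subsidy, sellers receive ps = pb + 6 for each unit, where pb is the price buyers pay.
Supply in terms of pb becomes qs = 0 + 3(pb + 6) = 18 + 3pb. Setting this equal to demand: 999 - 6pb = 18 + 3pb, so pb = 109.
Sellers receive ps = 109 + 6 = 115; q' = 999 − 6·109 = 345.
ΔCS = ½(333 + 345)(111 − 109) = 678; ΔPS = ½(333 + 345)(115 − 111) = 1356.
Government spending = 6 × 345 = 2070.
DWL = ½ × 6 × (345 − 333) = 36; fraction = 36 / 2070 = 2/115.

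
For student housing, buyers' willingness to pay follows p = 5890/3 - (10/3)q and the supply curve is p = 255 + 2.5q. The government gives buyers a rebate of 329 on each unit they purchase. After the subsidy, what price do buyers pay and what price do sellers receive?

Buyers pay 5594/7; sellers receive 7897/7

Pre-subsidy: 5890/3 - (10/3)q = 255 + 2.5q gives q* = 2050/7 and p* = 6910/7.
With the rebate, buyers effectively pay pb = ps − 329, where ps is the price sellers receive.
On the curves, pb = 5890/3 - (10/3)q and ps = 255 + 2.5q; the wedge ps − pb = 329 gives 255 + 2.5q − (5890/3 - (10/3)q) = 329, so q' = 12224/35.
Then pb = 5890/3 − (10/3)·(12224/35) = 5594/7 and ps = 255 + 2.5·(12224/35) = 7897/7.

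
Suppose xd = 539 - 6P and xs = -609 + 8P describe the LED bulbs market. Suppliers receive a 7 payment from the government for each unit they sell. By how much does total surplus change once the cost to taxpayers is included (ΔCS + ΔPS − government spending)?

Pre-subsidy: 539 - 6P = -609 + 8P gives P* = 82, x* = 47.
With the subsidy, sellers receive Ps = Pb + 7 for each unit, where Pb is the price buyers pay.
Supply in terms of Pb becomes xs = -609 + 8(Pb + 7) = -553 + 8Pb. Setting this equal to demand: 539 - 6Pb = -553 + 8Pb, so Pb = 78.
Sellers receive Ps = 78 + 7 = 85; x' = 539 − 6·78 = 71.
ΔCS = ½(47 + 71)(82 − 78) = 236; ΔPS = ½(47 + 71)(85 − 82) = 177.
Government spending = 7 × 71 = 497.
Net change = 236 + 177 − 497 = -84. The loss equals the DWL triangle ½·7·24.

Net change in total surplus = -84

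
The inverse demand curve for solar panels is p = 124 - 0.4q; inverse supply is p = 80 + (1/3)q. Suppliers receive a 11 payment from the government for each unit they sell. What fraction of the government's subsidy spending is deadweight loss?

Pre-subsidy: 124 - 0.4q = 80 + (1/3)q gives q* = 60 and p* = 100.
With the subsidy, sellers receive ps = pb + 11 for each unit, where pb is the price buyers pay.
On the curves, pb = 124 - 0.4q and ps = 80 + (1/3)q; the wedge ps − pb = 11 gives 80 + (1/3)q − (124 - 0.4q) = 11, so q' = 75.
Then pb = 124 − 0.4·75 = 94 and ps = 80 + (1/3)·75 = 105.
ΔCS = ½(60 + 75)(100 − 94) = 405; ΔPS = ½(60 + 75)(105 − 100) = 337.5.
Government spending = 11 × 75 = 825.
DWL = ½ × 11 × (75 − 60) = 82.5; fraction = 82.5 / 825 = 0.1.

DWL / government spending = 0.1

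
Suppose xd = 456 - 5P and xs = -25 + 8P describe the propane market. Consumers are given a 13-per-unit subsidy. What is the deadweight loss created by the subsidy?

Pre-subsidy: 456 - 5P = -25 + 8P gives P* = 37, x* = 271.
With the rebate, buyers effectively pay Pb = Ps − 13, where Ps is the price sellers receive.
Demand in terms of Ps becomes xd = 456 − 5(Ps − 13) = 521 - 5Ps. Setting this equal to supply: 521 - 5Ps = -25 + 8Ps, so Ps = 42.
Buyers pay Pb = 42 − 13 = 29; x' = -25 + 8·42 = 311.
The subsidy expands output by 311 − 271 = 40 past the efficient level; on those units the gap between marginal cost and willingness to pay runs from 0 up to 13.
DWL = ½ × 13 × 40 = 260.

Deadweight loss = 260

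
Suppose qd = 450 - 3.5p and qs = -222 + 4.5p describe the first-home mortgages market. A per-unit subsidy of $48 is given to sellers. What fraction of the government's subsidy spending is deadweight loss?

DWL / government spending = 63/334

Pre-subsidy: 450 - 3.5p = -222 + 4.5p gives p* = 84, q* = 156.
With the subsidy, sellers receive ps = pb + 48 for each unit, where pb is the price buyers pay.
Supply in terms of pb becomes qs = -222 + 4.5(pb + 48) = -6 + 4.5pb. Setting this equal to demand: 450 - 3.5pb = -6 + 4.5pb, so pb = 57.
Sellers receive ps = 57 + 48 = 105; q' = 450 − 3.5·57 = 250.5.
ΔCS = ½(156 + 250.5)(84 − 57) = 5487.75; ΔPS = ½(156 + 250.5)(105 − 84) = 4268.25.
Government spending = 48 × 250.5 = 12024.
DWL = ½ × 48 × (250.5 − 156) = 2268; fraction = 2268 / 12024 = 63/334.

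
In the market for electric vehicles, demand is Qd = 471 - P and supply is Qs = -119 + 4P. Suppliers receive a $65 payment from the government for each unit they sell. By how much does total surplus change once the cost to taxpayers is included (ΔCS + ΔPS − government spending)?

Net change in total surplus = -$1690

Pre-subsidy: 471 - P = -119 + 4P gives P* = 118, Q* = 353.
With the subsidy, sellers receive Ps = Pb + 65 for each unit, where Pb is the price buyers pay.
Supply in terms of Pb becomes Qs = -119 + 4(Pb + 65) = 141 + 4Pb. Setting this equal to demand: 471 - Pb = 141 + 4Pb, so Pb = 66.
Sellers receive Ps = 66 + 65 = 131; Q' = 471 − 1·66 = 405.
ΔCS = ½(353 + 405)(118 − 66) = 19708; ΔPS = ½(353 + 405)(131 − 118) = 4927.
Government spending = 65 × 405 = 26325.
Net change = 19708 + 4927 − 26325 = -1690. The loss equals the DWL triangle ½·65·52.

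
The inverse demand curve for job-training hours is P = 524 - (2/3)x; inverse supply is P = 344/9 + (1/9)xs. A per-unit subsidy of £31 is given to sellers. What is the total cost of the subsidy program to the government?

Pre-subsidy: 524 - (2/3)x = 344/9 + (1/9)x gives x* = 4372/7 and P* = 2260/21.
With the subsidy, sellers receive Ps = Pb + 31 for each unit, where Pb is the price buyers pay.
On the curves, Pb = 524 - (2/3)x and Ps = 344/9 + (1/9)x; the wedge Ps − Pb = 31 gives 344/9 + (1/9)x − (524 - (2/3)x) = 31, so x' = 4651/7.
Then Pb = 524 − (2/3)·(4651/7) = 1702/21 and Ps = 344/9 + (1/9)·(4651/7) = 2353/21.
Government outlay = subsidy × quantity = 31 × 4651/7 = 144181/7.

Government cost = 144181/7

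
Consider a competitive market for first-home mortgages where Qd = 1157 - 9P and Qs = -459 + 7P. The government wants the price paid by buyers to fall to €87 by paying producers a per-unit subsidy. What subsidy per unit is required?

Required subsidy s = €32 per unit

At a buyer price of 87, quantity demanded is 1157 − 9·87 = 374.
Sellers supply 374 only when they receive Ps with -459 + 7·Ps = 374, i.e. Ps = 119.
s = Ps − Pb = 119 − 87 = 32.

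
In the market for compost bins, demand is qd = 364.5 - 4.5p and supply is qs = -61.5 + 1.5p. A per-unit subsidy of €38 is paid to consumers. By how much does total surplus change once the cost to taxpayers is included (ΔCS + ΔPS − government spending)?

Net change in total surplus = -€812.25

Pre-subsidy: 364.5 - 4.5p = -61.5 + 1.5p gives p* = 71, q* = 45.
With the rebate, buyers effectively pay pb = ps − 38, where ps is the price sellers receive.
Demand in terms of ps becomes qd = 364.5 − 4.5(ps − 38) = 535.5 - 4.5ps. Setting this equal to supply: 535.5 - 4.5ps = -61.5 + 1.5ps, so ps = 99.5.
Buyers pay pb = 99.5 − 38 = 61.5; q' = -61.5 + 1.5·99.5 = 87.75.
ΔCS = ½(45 + 87.75)(71 − 61.5) = 630.5625; ΔPS = ½(45 + 87.75)(99.5 − 71) = 1891.6875.
Government spending = 38 × 87.75 = 3334.5.
Net change = 630.5625 + 1891.6875 − 3334.5 = -812.25. The loss equals the DWL triangle ½·38·42.75.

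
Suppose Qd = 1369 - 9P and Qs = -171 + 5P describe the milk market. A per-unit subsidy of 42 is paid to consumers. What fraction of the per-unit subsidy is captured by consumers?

Consumer share = 5/14

Pre-subsidy: 1369 - 9P = -171 + 5P gives P* = 110, Q* = 379.
With the rebate, buyers effectively pay Pb = Ps − 42, where Ps is the price sellers receive.
Demand in terms of Ps becomes Qd = 1369 − 9(Ps − 42) = 1747 - 9Ps. Setting this equal to supply: 1747 - 9Ps = -171 + 5Ps, so Ps = 137.
Buyers pay Pb = 137 − 42 = 95; Q' = -171 + 5·137 = 514.
Buyers' price falls by P* − Pb = 110 − 95 = 15; sellers' price rises by Ps − P* = 137 − 110 = 27.
So consumers capture 15/42 = 5/14 of each unit of subsidy.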